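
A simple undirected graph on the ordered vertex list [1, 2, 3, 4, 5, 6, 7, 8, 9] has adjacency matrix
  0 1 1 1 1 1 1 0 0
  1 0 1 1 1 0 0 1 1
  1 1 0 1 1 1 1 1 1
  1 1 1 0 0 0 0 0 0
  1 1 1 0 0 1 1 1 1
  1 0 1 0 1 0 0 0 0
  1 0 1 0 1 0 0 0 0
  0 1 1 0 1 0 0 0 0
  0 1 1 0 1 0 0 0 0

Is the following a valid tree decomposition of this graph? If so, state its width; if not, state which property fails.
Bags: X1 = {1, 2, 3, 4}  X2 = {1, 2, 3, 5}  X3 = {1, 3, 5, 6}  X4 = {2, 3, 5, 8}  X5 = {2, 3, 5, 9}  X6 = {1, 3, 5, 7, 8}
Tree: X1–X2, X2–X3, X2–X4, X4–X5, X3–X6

A tree decomposition must satisfy three properties: every vertex lies in some bag; for every edge, both endpoints lie together in some bag; and for every vertex, the bags containing it form a connected subtree. Here bags containing vertex 8 are not connected in the tree, so the decomposition is invalid.

No — bags containing vertex 8 are not connected in the tree.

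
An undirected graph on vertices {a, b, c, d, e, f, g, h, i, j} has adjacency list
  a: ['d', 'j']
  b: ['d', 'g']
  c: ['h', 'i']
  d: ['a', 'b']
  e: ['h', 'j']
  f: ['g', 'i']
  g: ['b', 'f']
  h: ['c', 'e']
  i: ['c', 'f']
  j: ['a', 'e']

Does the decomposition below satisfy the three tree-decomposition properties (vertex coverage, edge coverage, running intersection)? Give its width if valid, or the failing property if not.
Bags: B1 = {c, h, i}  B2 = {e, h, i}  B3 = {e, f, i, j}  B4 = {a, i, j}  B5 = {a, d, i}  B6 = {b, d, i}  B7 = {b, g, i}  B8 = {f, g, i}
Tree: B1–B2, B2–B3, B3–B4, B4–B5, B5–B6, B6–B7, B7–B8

No — bags containing vertex f are not connected in the tree.

A tree decomposition must satisfy three properties: every vertex lies in some bag; for every edge, both endpoints lie together in some bag; and for every vertex, the bags containing it form a connected subtree. Here bags containing vertex f are not connected in the tree, so the decomposition is invalid.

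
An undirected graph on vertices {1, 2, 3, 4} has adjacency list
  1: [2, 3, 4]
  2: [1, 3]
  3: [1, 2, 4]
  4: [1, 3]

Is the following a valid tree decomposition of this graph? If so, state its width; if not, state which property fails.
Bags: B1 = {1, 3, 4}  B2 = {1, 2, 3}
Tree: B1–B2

Yes; width 2.

Every vertex of G appears in some bag (union = {1, 2, 3, 4}); every edge is covered by a bag; and for each vertex v the set of bags containing v is connected in the bag tree. The decomposition is therefore valid. The largest bag has 3 vertices, so the width is 2.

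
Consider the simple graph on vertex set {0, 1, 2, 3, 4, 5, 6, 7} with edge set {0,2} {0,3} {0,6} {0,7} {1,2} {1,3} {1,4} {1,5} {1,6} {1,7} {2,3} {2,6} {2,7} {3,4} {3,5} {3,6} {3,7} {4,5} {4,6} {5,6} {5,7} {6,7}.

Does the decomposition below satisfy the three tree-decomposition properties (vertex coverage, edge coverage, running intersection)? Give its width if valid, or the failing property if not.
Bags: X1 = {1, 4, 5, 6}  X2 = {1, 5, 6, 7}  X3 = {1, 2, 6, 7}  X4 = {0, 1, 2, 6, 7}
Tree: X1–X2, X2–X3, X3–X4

No — vertex 3 appears in no bag.

A tree decomposition must satisfy three properties: every vertex lies in some bag; for every edge, both endpoints lie together in some bag; and for every vertex, the bags containing it form a connected subtree. Here vertex 3 appears in no bag, so the decomposition is invalid.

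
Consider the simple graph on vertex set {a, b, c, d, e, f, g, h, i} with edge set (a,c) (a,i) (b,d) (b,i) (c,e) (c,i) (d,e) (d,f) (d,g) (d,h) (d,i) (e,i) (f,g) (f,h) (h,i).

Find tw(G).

2

A width-2 tree decomposition is:
Bags: B1 = {d, h, i}  B2 = {b, d, i}  B3 = {d, f, h}  B4 = {d, e, i}  B5 = {c, e, i}  B6 = {a, c, i}  B7 = {d, f, g}
Tree: B1–B2, B1–B3, B2–B4, B4–B5, B5–B6, B3–B7
Every bag has size at most 3, so the width is 3 − 1 = 2 and tw(G) ≤ 2. Conversely, {d, f, g} is a clique of size 3, and the vertices of any clique must share a bag in every tree decomposition; so some bag has ≥ 3 vertices and tw(G) ≥ 2. Therefore the treewidth is 2.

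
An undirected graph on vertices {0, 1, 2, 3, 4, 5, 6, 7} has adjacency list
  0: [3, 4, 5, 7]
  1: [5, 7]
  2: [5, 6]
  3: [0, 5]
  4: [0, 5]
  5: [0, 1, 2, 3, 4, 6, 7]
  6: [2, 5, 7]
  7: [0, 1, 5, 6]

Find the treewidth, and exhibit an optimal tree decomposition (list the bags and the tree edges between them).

Treewidth 2.
Bags: B1 = {0, 5, 7}  B2 = {0, 4, 5}  B3 = {0, 3, 5}  B4 = {5, 6, 7}  B5 = {1, 5, 7}  B6 = {2, 5, 6}
Tree: B1–B2, B1–B3, B1–B4, B1–B5, B4–B6

Each bag holds 3 vertices, so the decomposition has width 2, which upper-bounds the treewidth. Conversely, {0, 3, 5} is a clique of size 3, and the vertices of any clique must share a bag in every tree decomposition; so some bag has ≥ 3 vertices and tw(G) ≥ 2. Combining the bounds, tw(G) = 2.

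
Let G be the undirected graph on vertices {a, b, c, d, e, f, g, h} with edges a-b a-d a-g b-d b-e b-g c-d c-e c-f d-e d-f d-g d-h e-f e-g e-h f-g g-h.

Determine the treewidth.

3

A width-3 tree decomposition is:
Bags: B1 = {b, d, e, g}  B2 = {d, e, f, g}  B3 = {a, b, d, g}  B4 = {d, e, g, h}  B5 = {c, d, e, f}
Tree: B1–B2, B1–B3, B1–B4, B2–B5
The largest bag has 4 vertices, giving width 3; this decomposition certifies tw(G) ≤ 3. On the other hand G contains the 4-clique {d, e, g, h}. A clique must lie in a single bag of any decomposition, so no decomposition can have width below 3. The upper and lower bounds meet at 3, so that is the treewidth.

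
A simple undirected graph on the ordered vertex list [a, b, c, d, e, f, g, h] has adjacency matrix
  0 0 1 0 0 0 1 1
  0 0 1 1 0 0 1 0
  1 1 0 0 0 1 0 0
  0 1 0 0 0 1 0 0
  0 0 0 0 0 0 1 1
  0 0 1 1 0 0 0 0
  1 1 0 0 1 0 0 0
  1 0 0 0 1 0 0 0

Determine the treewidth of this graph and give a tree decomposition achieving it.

Every bag has size at most 3, so the width is 3 − 1 = 2 and tw(G) ≤ 2. The edges d–f–c–b–d form a cycle, so G is not a tree and its treewidth is at least 2. The upper and lower bounds meet at 2, so that is the treewidth.

Treewidth 2.
One optimal decomposition is:
Bags: B1 = {b, d, f}  B2 = {b, c, f}  B3 = {b, c, g}  B4 = {a, c, g}  B5 = {a, e, g}  B6 = {a, e, h}
Tree: B1–B2, B2–B3, B3–B4, B4–B5, B5–B6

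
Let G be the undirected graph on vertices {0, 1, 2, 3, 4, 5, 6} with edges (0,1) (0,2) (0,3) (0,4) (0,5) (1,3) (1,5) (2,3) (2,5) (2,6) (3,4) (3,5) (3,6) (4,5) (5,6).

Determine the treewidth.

3

A width-3 tree decomposition is:
Bags: B1 = {0, 2, 3, 5}  B2 = {2, 3, 5, 6}  B3 = {0, 1, 3, 5}  B4 = {0, 3, 4, 5}
Tree: B1–B2, B1–B3, B1–B4
Each bag holds 4 vertices, so the decomposition has width 3, which upper-bounds the treewidth. On the other hand G contains the 4-clique {0, 1, 3, 5}. A clique must lie in a single bag of any decomposition, so no decomposition can have width below 3. Combining the bounds, tw(G) = 3.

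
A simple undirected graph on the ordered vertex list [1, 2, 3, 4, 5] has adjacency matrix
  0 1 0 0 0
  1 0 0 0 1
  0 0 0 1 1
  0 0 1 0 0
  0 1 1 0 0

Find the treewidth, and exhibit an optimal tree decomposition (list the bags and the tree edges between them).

Each bag holds 2 vertices, so the decomposition has width 1, which upper-bounds the treewidth. G has an edge, so its treewidth is at least 1. Hence tw(G) = 1 exactly.

Treewidth 1.
One optimal decomposition is:
Bags: B1 = {3, 4}  B2 = {3, 5}  B3 = {2, 5}  B4 = {1, 2}
Tree: B1–B2, B2–B3, B3–B4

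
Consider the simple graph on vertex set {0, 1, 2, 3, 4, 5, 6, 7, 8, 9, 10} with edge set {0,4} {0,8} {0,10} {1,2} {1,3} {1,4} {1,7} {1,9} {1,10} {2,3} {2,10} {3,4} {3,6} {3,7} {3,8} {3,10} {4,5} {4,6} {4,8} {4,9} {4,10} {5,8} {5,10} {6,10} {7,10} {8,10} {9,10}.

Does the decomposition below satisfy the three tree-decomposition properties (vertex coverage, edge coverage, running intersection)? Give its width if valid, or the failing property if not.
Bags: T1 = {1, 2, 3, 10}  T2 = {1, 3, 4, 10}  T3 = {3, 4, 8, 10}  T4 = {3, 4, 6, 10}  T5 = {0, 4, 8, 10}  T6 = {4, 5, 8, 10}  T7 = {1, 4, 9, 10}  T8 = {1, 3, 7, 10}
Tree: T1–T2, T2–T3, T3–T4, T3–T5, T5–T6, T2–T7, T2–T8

Vertex coverage: the bags together contain {0, 1, 2, 3, 4, 5, 6, 7, 8, 9, 10}, the full vertex set. Edge coverage: each edge of G has both endpoints in at least one bag. Running intersection: for every vertex, the bags containing it form a connected subtree. All three properties hold, so this is a valid tree decomposition of width max|bag| − 1 = 3, and hence tw(G) ≤ 3.

Yes; width 3.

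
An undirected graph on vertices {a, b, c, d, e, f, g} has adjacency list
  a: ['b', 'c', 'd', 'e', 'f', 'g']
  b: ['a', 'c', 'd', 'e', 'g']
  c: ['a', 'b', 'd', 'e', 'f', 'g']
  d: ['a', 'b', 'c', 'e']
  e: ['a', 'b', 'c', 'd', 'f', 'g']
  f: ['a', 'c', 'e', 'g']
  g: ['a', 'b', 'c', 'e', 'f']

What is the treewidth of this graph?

4

A width-4 tree decomposition is:
Bags: B1 = {a, c, e, f, g}  B2 = {a, b, c, e, g}  B3 = {a, b, c, d, e}
Tree: B1–B2, B2–B3
Each bag holds 5 vertices, so the decomposition has width 4, which upper-bounds the treewidth. On the other hand G contains the 5-clique {a, c, e, f, g}. A clique must lie in a single bag of any decomposition, so no decomposition can have width below 4. The upper and lower bounds meet at 4, so that is the treewidth.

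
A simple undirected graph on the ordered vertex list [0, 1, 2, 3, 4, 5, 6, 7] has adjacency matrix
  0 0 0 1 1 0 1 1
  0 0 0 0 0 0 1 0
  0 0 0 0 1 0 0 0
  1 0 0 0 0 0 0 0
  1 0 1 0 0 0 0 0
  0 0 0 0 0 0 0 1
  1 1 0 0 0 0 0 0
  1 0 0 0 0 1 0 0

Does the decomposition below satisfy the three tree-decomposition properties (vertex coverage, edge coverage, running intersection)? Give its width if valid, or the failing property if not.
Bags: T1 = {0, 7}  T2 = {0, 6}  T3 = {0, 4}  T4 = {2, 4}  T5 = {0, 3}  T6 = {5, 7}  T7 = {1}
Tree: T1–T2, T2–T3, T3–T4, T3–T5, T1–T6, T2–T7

No — edge (6,1) lies in no bag.

A tree decomposition must satisfy three properties: every vertex lies in some bag; for every edge, both endpoints lie together in some bag; and for every vertex, the bags containing it form a connected subtree. Here edge (6,1) lies in no bag, so the decomposition is invalid.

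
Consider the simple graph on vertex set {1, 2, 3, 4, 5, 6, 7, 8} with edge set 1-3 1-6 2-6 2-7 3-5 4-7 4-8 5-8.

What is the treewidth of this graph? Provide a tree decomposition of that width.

Every bag has size at most 3, so the width is 3 − 1 = 2 and tw(G) ≤ 2. Since 3–1–6–2–7–4–8–5–3 is a cycle in G, G is not acyclic. Forests are exactly the graphs of treewidth ≤ 1, so tw(G) ≥ 2. Therefore the treewidth is 2.

Treewidth 2.
One such decomposition:
Bags: B1 = {1, 3, 6}  B2 = {2, 3, 6}  B3 = {2, 3, 7}  B4 = {3, 4, 7}  B5 = {3, 4, 8}  B6 = {3, 5, 8}
Tree: B1–B2, B2–B3, B3–B4, B4–B5, B5–B6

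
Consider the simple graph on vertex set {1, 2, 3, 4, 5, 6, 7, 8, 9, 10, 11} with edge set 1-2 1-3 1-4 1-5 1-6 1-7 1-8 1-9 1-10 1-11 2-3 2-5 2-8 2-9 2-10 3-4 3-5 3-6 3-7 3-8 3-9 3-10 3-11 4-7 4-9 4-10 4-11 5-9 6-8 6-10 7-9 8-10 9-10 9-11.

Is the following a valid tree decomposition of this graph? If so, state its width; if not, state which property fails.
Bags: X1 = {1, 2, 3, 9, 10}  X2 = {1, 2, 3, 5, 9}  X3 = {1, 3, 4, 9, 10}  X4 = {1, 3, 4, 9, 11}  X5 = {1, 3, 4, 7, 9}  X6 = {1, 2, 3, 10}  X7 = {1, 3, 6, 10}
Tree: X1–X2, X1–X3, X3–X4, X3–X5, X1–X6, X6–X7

A tree decomposition must satisfy three properties: every vertex lies in some bag; for every edge, both endpoints lie together in some bag; and for every vertex, the bags containing it form a connected subtree. Here vertex 8 appears in no bag, so the decomposition is invalid.

No — vertex 8 appears in no bag.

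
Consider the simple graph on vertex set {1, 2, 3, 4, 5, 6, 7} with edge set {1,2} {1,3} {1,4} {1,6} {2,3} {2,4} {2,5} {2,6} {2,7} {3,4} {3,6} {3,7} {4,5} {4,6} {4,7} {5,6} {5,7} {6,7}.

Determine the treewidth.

4

A width-4 tree decomposition is:
Bags: B1 = {2, 3, 4, 6, 7}  B2 = {2, 4, 5, 6, 7}  B3 = {1, 2, 3, 4, 6}
Tree: B1–B2, B1–B3
Every bag has size at most 5, so the width is 5 − 1 = 4 and tw(G) ≤ 4. For the lower bound, the 5 vertices {1, 2, 3, 4, 6} are pairwise adjacent, and any tree decomposition puts a clique entirely inside one bag — forcing width ≥ 4. Therefore the treewidth is 4.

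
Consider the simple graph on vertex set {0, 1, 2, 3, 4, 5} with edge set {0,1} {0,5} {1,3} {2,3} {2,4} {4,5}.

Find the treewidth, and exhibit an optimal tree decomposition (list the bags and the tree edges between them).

Every bag has size at most 3, so the width is 3 − 1 = 2 and tw(G) ≤ 2. Since 3–2–4–5–0–1–3 is a cycle in G, G is not acyclic. Forests are exactly the graphs of treewidth ≤ 1, so tw(G) ≥ 2. Hence tw(G) = 2 exactly.

Treewidth 2.
One such decomposition:
Bags: B1 = {2, 3, 4}  B2 = {3, 4, 5}  B3 = {0, 3, 5}  B4 = {0, 1, 3}
Tree: B1–B2, B2–B3, B3–B4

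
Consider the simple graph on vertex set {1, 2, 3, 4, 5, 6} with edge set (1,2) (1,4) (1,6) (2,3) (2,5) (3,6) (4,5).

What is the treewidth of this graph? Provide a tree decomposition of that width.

Each bag holds 3 vertices, so the decomposition has width 2, which upper-bounds the treewidth. Since 3–6–1–2–3 is a cycle in G, G is not acyclic. Forests are exactly the graphs of treewidth ≤ 1, so tw(G) ≥ 2. Hence tw(G) = 2 exactly.

Treewidth 2.
Bags: B1 = {2, 3, 6}  B2 = {1, 2, 6}  B3 = {1, 2, 5}  B4 = {1, 4, 5}
Tree: B1–B2, B2–B3, B3–B4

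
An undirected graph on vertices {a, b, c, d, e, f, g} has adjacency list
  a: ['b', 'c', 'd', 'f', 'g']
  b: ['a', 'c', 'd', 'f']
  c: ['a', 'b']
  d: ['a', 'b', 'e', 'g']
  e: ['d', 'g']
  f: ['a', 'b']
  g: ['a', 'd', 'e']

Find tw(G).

2

A width-2 tree decomposition is:
Bags: B1 = {a, b, f}  B2 = {a, b, d}  B3 = {a, d, g}  B4 = {d, e, g}  B5 = {a, b, c}
Tree: B1–B2, B2–B3, B3–B4, B1–B5
The largest bag has 3 vertices, giving width 2; this decomposition certifies tw(G) ≤ 2. On the other hand G contains the 3-clique {d, e, g}. A clique must lie in a single bag of any decomposition, so no decomposition can have width below 2. Hence tw(G) = 2 exactly.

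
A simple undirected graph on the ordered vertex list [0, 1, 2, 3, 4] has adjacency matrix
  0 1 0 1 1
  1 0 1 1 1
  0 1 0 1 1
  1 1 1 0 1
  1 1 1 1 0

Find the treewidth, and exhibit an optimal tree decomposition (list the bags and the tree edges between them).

The largest bag has 4 vertices, giving width 3; this decomposition certifies tw(G) ≤ 3. On the other hand G contains the 4-clique {0, 1, 3, 4}. A clique must lie in a single bag of any decomposition, so no decomposition can have width below 3. Therefore the treewidth is 3.

Treewidth 3.
One optimal decomposition is:
Bags: B1 = {0, 1, 3, 4}  B2 = {1, 2, 3, 4}
Tree: B1–B2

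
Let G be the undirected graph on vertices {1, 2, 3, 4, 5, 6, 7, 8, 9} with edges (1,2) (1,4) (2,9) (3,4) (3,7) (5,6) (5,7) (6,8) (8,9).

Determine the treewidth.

2

A width-2 tree decomposition is:
Bags: B1 = {1, 3, 4}  B2 = {1, 3, 7}  B3 = {1, 5, 7}  B4 = {1, 5, 6}  B5 = {1, 6, 8}  B6 = {1, 8, 9}  B7 = {1, 2, 9}
Tree: B1–B2, B2–B3, B3–B4, B4–B5, B5–B6, B6–B7
Every bag has size at most 3, so the width is 3 − 1 = 2 and tw(G) ≤ 2. For the lower bound, G contains the cycle 1–4–3–7–5–6–8–9–2–1, so G is not a forest; only forests have treewidth ≤ 1, hence tw(G) ≥ 2. The upper and lower bounds meet at 2, so that is the treewidth.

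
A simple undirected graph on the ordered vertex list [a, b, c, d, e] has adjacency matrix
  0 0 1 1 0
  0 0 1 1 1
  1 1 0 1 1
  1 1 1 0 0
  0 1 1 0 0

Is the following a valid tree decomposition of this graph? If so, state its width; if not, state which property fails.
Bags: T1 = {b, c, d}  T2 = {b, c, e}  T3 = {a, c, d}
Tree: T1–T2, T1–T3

Every vertex of G appears in some bag (union = {a, b, c, d, e}); every edge is covered by a bag; and for each vertex v the set of bags containing v is connected in the bag tree. The decomposition is therefore valid. The largest bag has 3 vertices, so the width is 2.

Yes; width 2.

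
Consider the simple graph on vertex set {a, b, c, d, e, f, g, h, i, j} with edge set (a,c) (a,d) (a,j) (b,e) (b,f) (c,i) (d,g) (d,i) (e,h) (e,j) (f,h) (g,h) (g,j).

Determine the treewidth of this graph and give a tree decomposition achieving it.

Treewidth 2.
One optimal decomposition is:
Bags: B1 = {b, e, f}  B2 = {e, f, h}  B3 = {e, h, j}  B4 = {g, h, j}  B5 = {a, g, j}  B6 = {a, d, g}  B7 = {a, c, d}  B8 = {c, d, i}
Tree: B1–B2, B2–B3, B3–B4, B4–B5, B5–B6, B6–B7, B7–B8

Each bag holds 3 vertices, so the decomposition has width 2, which upper-bounds the treewidth. Since b–f–h–e–b is a cycle in G, G is not acyclic. Forests are exactly the graphs of treewidth ≤ 1, so tw(G) ≥ 2. The upper and lower bounds meet at 2, so that is the treewidth.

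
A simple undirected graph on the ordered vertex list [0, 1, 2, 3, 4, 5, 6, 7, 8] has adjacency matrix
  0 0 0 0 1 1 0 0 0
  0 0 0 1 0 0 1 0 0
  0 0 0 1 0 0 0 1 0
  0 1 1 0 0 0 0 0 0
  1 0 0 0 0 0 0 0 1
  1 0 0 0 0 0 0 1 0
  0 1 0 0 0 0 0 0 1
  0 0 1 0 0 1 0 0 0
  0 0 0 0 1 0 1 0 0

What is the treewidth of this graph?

A width-2 tree decomposition is:
Bags: B1 = {1, 2, 3}  B2 = {1, 2, 6}  B3 = {2, 6, 8}  B4 = {2, 4, 8}  B5 = {0, 2, 4}  B6 = {0, 2, 5}  B7 = {2, 5, 7}
Tree: B1–B2, B2–B3, B3–B4, B4–B5, B5–B6, B6–B7
The largest bag has 3 vertices, giving width 2; this decomposition certifies tw(G) ≤ 2. For the lower bound, G contains the cycle 2–3–1–6–8–4–0–5–7–2, so G is not a forest; only forests have treewidth ≤ 1, hence tw(G) ≥ 2. The upper and lower bounds meet at 2, so that is the treewidth.

2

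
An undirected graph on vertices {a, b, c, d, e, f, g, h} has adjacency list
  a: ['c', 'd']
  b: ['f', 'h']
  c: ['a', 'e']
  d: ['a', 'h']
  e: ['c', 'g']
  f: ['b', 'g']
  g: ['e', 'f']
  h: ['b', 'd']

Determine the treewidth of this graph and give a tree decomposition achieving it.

Treewidth 2.
Bags: B1 = {a, c, e}  B2 = {a, e, g}  B3 = {a, f, g}  B4 = {a, b, f}  B5 = {a, b, h}  B6 = {a, d, h}
Tree: B1–B2, B2–B3, B3–B4, B4–B5, B5–B6

The largest bag has 3 vertices, giving width 2; this decomposition certifies tw(G) ≤ 2. The edges a–c–e–g–f–b–h–d–a form a cycle, so G is not a tree and its treewidth is at least 2. The upper and lower bounds meet at 2, so that is the treewidth.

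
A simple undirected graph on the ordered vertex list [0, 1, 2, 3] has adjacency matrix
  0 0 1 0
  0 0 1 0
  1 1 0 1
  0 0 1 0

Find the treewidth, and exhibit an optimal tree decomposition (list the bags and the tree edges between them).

Every bag has size at most 2, so the width is 2 − 1 = 1 and tw(G) ≤ 1. G has an edge, so its treewidth is at least 1. The upper and lower bounds meet at 1, so that is the treewidth.

Treewidth 1.
Bags: B1 = {0, 2}  B2 = {1, 2}  B3 = {2, 3}
Tree: B1–B2, B1–B3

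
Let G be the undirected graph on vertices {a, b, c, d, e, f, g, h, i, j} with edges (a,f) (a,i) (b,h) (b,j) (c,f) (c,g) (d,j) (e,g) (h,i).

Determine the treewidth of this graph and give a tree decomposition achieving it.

Treewidth 1.
One optimal decomposition is:
Bags: B1 = {d, j}  B2 = {b, j}  B3 = {b, h}  B4 = {h, i}  B5 = {a, i}  B6 = {a, f}  B7 = {c, f}  B8 = {c, g}  B9 = {e, g}
Tree: B1–B2, B2–B3, B3–B4, B4–B5, B5–B6, B6–B7, B7–B8, B8–B9

The largest bag has 2 vertices, giving width 1; this decomposition certifies tw(G) ≤ 1. Any graph with an edge has treewidth ≥ 1, and G has the edge d–j. The upper and lower bounds meet at 1, so that is the treewidth.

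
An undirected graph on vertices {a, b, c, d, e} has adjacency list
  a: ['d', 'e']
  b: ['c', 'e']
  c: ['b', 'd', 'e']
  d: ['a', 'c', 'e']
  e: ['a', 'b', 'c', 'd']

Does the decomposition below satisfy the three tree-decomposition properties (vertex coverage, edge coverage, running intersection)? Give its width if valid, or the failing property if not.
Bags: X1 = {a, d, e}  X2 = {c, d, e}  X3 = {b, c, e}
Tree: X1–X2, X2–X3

Yes; width 2.

Vertex coverage: the bags together contain {a, b, c, d, e}, the full vertex set. Edge coverage: each edge of G has both endpoints in at least one bag. Running intersection: for every vertex, the bags containing it form a connected subtree. All three properties hold, so this is a valid tree decomposition of width max|bag| − 1 = 2, and hence tw(G) ≤ 2.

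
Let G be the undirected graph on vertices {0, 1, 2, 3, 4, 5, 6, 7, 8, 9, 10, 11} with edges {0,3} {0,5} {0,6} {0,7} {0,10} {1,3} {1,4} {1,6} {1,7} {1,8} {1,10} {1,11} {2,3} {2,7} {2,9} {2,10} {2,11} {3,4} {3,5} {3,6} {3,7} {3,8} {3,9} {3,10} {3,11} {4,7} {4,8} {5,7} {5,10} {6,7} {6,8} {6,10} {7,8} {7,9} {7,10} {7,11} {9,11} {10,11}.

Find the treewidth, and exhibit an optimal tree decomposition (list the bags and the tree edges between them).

The largest bag has 5 vertices, giving width 4; this decomposition certifies tw(G) ≤ 4. Conversely, {1, 3, 4, 7, 8} is a clique of size 5, and the vertices of any clique must share a bag in every tree decomposition; so some bag has ≥ 5 vertices and tw(G) ≥ 4. The upper and lower bounds meet at 4, so that is the treewidth.

Treewidth 4.
One such decomposition:
Bags: B1 = {1, 3, 6, 7, 10}  B2 = {1, 3, 7, 10, 11}  B3 = {0, 3, 6, 7, 10}  B4 = {2, 3, 7, 10, 11}  B5 = {0, 3, 5, 7, 10}  B6 = {2, 3, 7, 9, 11}  B7 = {1, 3, 6, 7, 8}  B8 = {1, 3, 4, 7, 8}
Tree: B1–B2, B1–B3, B2–B4, B3–B5, B4–B6, B1–B7, B7–B8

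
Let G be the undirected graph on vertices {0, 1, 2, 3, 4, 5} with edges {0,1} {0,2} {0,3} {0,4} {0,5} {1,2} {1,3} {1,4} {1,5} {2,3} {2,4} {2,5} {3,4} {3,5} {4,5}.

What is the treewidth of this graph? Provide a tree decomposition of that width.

Treewidth 5.
One such decomposition:
Bags: B1 = {0, 1, 2, 3, 4, 5}
Tree: (single bag)

A single bag containing all 6 vertices is trivially a valid decomposition of width 5. For the lower bound, the 6 vertices {0, 1, 2, 3, 4, 5} are pairwise adjacent, and any tree decomposition puts a clique entirely inside one bag — forcing width ≥ 5. Therefore the treewidth is 5.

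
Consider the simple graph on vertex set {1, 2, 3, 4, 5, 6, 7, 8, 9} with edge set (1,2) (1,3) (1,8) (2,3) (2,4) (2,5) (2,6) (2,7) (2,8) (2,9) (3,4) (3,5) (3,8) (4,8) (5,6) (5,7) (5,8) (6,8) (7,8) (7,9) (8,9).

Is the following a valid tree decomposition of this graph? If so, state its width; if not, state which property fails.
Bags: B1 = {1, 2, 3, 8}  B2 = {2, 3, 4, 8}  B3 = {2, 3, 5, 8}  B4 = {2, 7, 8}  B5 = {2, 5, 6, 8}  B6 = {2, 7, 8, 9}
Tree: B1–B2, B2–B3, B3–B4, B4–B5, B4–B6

No — edge (5,7) lies in no bag.

A tree decomposition must satisfy three properties: every vertex lies in some bag; for every edge, both endpoints lie together in some bag; and for every vertex, the bags containing it form a connected subtree. Here edge (5,7) lies in no bag, so the decomposition is invalid.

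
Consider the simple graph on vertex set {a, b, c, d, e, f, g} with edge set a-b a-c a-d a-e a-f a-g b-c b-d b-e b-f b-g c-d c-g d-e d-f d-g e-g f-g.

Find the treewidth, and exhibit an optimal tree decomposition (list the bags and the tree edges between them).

Treewidth 4.
One such decomposition:
Bags: B1 = {a, b, d, e, g}  B2 = {a, b, c, d, g}  B3 = {a, b, d, f, g}
Tree: B1–B2, B1–B3

Every bag has size at most 5, so the width is 5 − 1 = 4 and tw(G) ≤ 4. Conversely, {a, b, d, e, g} is a clique of size 5, and the vertices of any clique must share a bag in every tree decomposition; so some bag has ≥ 5 vertices and tw(G) ≥ 4. The upper and lower bounds meet at 4, so that is the treewidth.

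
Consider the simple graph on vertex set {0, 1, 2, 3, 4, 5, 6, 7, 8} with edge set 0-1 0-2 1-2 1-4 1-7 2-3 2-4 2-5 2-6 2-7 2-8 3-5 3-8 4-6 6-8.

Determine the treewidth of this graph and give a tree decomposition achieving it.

Each bag holds 3 vertices, so the decomposition has width 2, which upper-bounds the treewidth. For the lower bound, the 3 vertices {0, 1, 2} are pairwise adjacent, and any tree decomposition puts a clique entirely inside one bag — forcing width ≥ 2. Hence tw(G) = 2 exactly.

Treewidth 2.
One such decomposition:
Bags: B1 = {1, 2, 4}  B2 = {2, 4, 6}  B3 = {2, 6, 8}  B4 = {2, 3, 8}  B5 = {0, 1, 2}  B6 = {1, 2, 7}  B7 = {2, 3, 5}
Tree: B1–B2, B2–B3, B3–B4, B1–B5, B1–B6, B4–B7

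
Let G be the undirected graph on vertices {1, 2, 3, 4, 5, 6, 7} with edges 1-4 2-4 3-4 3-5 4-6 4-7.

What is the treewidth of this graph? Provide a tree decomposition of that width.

Every bag has size at most 2, so the width is 2 − 1 = 1 and tw(G) ≤ 1. Any graph with an edge has treewidth ≥ 1, and G has the edge 3–4. Combining the bounds, tw(G) = 1.

Treewidth 1.
One such decomposition:
Bags: B1 = {3, 4}  B2 = {4, 6}  B3 = {3, 5}  B4 = {2, 4}  B5 = {1, 4}  B6 = {4, 7}
Tree: B1–B2, B1–B3, B1–B4, B1–B5, B5–B6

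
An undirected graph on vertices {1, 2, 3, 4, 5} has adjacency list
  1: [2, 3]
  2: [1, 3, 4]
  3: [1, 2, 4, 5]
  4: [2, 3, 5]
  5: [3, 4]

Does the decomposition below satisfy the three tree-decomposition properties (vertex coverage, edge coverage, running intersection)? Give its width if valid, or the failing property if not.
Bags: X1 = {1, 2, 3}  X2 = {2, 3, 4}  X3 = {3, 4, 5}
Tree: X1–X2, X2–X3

Yes; width 2.

Checking the three conditions: (i) the bags cover all of {1, 2, 3, 4, 5}; (ii) for each edge, some bag contains both endpoints; (iii) the bags containing any fixed vertex form a subtree. All hold, so the decomposition is valid with width 3 − 1 = 2.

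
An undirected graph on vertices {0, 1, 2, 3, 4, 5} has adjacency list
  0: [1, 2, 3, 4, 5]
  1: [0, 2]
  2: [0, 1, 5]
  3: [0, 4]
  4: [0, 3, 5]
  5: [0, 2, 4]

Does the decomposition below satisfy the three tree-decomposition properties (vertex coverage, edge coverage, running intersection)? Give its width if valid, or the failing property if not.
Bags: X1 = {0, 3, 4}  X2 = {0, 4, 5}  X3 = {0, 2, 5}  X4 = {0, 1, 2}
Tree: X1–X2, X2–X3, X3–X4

Yes; width 2.

Checking the three conditions: (i) the bags cover all of {0, 1, 2, 3, 4, 5}; (ii) for each edge, some bag contains both endpoints; (iii) the bags containing any fixed vertex form a subtree. All hold, so the decomposition is valid with width 3 − 1 = 2.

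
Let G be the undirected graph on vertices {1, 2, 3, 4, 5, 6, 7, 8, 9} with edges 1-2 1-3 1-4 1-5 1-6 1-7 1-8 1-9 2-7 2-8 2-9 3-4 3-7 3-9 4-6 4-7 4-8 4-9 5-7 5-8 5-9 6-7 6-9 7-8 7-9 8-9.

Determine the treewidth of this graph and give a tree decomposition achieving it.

Treewidth 4.
One such decomposition:
Bags: B1 = {1, 4, 7, 8, 9}  B2 = {1, 3, 4, 7, 9}  B3 = {1, 4, 6, 7, 9}  B4 = {1, 5, 7, 8, 9}  B5 = {1, 2, 7, 8, 9}
Tree: B1–B2, B1–B3, B1–B4, B1–B5

Every bag has size at most 5, so the width is 5 − 1 = 4 and tw(G) ≤ 4. Conversely, {1, 2, 7, 8, 9} is a clique of size 5, and the vertices of any clique must share a bag in every tree decomposition; so some bag has ≥ 5 vertices and tw(G) ≥ 4. The upper and lower bounds meet at 4, so that is the treewidth.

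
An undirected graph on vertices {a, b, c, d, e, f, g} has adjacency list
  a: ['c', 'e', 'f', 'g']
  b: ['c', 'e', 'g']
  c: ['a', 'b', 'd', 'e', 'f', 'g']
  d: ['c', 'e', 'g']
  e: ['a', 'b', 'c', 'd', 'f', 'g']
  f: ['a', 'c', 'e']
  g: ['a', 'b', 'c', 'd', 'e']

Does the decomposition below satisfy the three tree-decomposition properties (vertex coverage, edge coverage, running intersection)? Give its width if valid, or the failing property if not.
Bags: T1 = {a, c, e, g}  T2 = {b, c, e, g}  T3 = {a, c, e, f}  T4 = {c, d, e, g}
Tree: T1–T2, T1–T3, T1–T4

Yes; width 3.

Checking the three conditions: (i) the bags cover all of {a, b, c, d, e, f, g}; (ii) for each edge, some bag contains both endpoints; (iii) the bags containing any fixed vertex form a subtree. All hold, so the decomposition is valid with width 4 − 1 = 3.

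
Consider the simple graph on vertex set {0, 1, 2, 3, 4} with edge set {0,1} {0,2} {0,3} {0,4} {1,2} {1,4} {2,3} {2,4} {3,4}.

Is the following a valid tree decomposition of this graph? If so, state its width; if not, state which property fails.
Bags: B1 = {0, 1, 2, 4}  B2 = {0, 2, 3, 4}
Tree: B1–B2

Yes; width 3.

Every vertex of G appears in some bag (union = {0, 1, 2, 3, 4}); every edge is covered by a bag; and for each vertex v the set of bags containing v is connected in the bag tree. The decomposition is therefore valid. The largest bag has 4 vertices, so the width is 3.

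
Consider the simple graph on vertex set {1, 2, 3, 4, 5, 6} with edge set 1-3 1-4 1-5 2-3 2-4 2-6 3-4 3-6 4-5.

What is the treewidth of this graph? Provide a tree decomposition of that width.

The largest bag has 3 vertices, giving width 2; this decomposition certifies tw(G) ≤ 2. For the lower bound, the 3 vertices {1, 3, 4} are pairwise adjacent, and any tree decomposition puts a clique entirely inside one bag — forcing width ≥ 2. Hence tw(G) = 2 exactly.

Treewidth 2.
Bags: B1 = {1, 3, 4}  B2 = {2, 3, 4}  B3 = {1, 4, 5}  B4 = {2, 3, 6}
Tree: B1–B2, B1–B3, B2–B4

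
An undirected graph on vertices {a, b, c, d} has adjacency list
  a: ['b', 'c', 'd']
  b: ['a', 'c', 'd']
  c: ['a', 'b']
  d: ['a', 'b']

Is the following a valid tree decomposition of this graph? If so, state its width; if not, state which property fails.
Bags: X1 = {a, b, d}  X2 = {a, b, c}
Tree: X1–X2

Vertex coverage: the bags together contain {a, b, c, d}, the full vertex set. Edge coverage: each edge of G has both endpoints in at least one bag. Running intersection: for every vertex, the bags containing it form a connected subtree. All three properties hold, so this is a valid tree decomposition of width max|bag| − 1 = 2, and hence tw(G) ≤ 2.

Yes; width 2.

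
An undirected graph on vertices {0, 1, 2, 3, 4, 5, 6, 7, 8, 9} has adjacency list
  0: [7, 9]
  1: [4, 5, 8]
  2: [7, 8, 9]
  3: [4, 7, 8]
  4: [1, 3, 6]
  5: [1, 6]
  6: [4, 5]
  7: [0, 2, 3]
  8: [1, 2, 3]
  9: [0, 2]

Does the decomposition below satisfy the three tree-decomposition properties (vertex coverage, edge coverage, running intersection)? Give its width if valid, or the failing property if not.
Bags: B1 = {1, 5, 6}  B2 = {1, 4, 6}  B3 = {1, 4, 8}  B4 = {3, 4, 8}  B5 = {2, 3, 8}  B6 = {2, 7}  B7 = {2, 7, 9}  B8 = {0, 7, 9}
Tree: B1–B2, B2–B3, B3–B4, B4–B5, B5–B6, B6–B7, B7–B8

No — edge (3,7) lies in no bag.

A tree decomposition must satisfy three properties: every vertex lies in some bag; for every edge, both endpoints lie together in some bag; and for every vertex, the bags containing it form a connected subtree. Here edge (3,7) lies in no bag, so the decomposition is invalid.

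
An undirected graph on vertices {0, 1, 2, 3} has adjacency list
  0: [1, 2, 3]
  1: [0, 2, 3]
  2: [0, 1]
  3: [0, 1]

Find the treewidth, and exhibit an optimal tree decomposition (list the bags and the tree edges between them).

The largest bag has 3 vertices, giving width 2; this decomposition certifies tw(G) ≤ 2. On the other hand G contains the 3-clique {0, 1, 2}. A clique must lie in a single bag of any decomposition, so no decomposition can have width below 2. Combining the bounds, tw(G) = 2.

Treewidth 2.
One optimal decomposition is:
Bags: B1 = {0, 1, 2}  B2 = {0, 1, 3}
Tree: B1–B2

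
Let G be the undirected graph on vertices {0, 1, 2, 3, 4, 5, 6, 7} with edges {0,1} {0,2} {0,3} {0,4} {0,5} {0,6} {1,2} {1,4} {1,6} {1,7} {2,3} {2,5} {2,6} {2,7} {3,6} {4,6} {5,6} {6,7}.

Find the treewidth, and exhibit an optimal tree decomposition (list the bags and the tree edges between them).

Treewidth 3.
Bags: B1 = {0, 1, 2, 6}  B2 = {0, 2, 3, 6}  B3 = {0, 1, 4, 6}  B4 = {1, 2, 6, 7}  B5 = {0, 2, 5, 6}
Tree: B1–B2, B1–B3, B1–B4, B2–B5

Every bag has size at most 4, so the width is 4 − 1 = 3 and tw(G) ≤ 3. Conversely, {0, 1, 2, 6} is a clique of size 4, and the vertices of any clique must share a bag in every tree decomposition; so some bag has ≥ 4 vertices and tw(G) ≥ 3. Hence tw(G) = 3 exactly.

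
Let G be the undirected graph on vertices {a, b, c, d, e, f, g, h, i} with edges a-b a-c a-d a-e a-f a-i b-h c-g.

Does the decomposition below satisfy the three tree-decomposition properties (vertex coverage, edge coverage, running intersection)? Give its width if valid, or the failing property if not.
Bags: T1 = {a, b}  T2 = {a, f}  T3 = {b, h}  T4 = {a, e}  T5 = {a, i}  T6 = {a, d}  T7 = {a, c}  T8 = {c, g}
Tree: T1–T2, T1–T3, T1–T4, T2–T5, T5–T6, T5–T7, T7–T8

Every vertex of G appears in some bag (union = {a, b, c, d, e, f, g, h, i}); every edge is covered by a bag; and for each vertex v the set of bags containing v is connected in the bag tree. The decomposition is therefore valid. The largest bag has 2 vertices, so the width is 1.

Yes; width 1.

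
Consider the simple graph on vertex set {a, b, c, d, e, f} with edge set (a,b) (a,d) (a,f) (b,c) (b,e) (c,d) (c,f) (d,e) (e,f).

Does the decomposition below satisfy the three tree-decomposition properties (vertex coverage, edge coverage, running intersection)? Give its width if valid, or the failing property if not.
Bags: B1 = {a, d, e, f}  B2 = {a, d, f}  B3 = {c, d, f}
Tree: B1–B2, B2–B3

No — vertex b appears in no bag.

A tree decomposition must satisfy three properties: every vertex lies in some bag; for every edge, both endpoints lie together in some bag; and for every vertex, the bags containing it form a connected subtree. Here vertex b appears in no bag, so the decomposition is invalid.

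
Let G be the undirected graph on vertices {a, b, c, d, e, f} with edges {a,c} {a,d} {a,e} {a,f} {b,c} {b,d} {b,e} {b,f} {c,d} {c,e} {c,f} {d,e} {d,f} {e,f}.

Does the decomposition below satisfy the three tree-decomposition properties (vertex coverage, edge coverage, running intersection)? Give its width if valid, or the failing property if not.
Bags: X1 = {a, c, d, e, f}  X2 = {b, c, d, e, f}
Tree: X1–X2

Yes; width 4.

Vertex coverage: the bags together contain {a, b, c, d, e, f}, the full vertex set. Edge coverage: each edge of G has both endpoints in at least one bag. Running intersection: for every vertex, the bags containing it form a connected subtree. All three properties hold, so this is a valid tree decomposition of width max|bag| − 1 = 4, and hence tw(G) ≤ 4.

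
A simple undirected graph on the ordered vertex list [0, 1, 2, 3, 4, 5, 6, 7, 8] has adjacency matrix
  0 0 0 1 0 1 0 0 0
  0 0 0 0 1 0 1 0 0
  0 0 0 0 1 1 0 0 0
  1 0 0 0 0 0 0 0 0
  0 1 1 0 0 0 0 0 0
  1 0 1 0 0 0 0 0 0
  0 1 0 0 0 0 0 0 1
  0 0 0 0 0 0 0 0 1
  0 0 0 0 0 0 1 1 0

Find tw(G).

1

A width-1 tree decomposition is:
Bags: B1 = {0, 3}  B2 = {0, 5}  B3 = {2, 5}  B4 = {2, 4}  B5 = {1, 4}  B6 = {1, 6}  B7 = {6, 8}  B8 = {7, 8}
Tree: B1–B2, B2–B3, B3–B4, B4–B5, B5–B6, B6–B7, B7–B8
Every bag has size at most 2, so the width is 2 − 1 = 1 and tw(G) ≤ 1. Any graph with an edge has treewidth ≥ 1, and G has the edge 3–0. Therefore the treewidth is 1.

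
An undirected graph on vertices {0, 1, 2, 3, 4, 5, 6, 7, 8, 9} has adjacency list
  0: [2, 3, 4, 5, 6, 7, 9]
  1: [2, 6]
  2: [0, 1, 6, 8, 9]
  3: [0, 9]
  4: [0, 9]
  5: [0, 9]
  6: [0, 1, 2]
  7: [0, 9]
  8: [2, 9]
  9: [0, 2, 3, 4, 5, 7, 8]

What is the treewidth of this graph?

2

A width-2 tree decomposition is:
Bags: B1 = {0, 2, 9}  B2 = {2, 8, 9}  B3 = {0, 7, 9}  B4 = {0, 3, 9}  B5 = {0, 5, 9}  B6 = {0, 2, 6}  B7 = {1, 2, 6}  B8 = {0, 4, 9}
Tree: B1–B2, B1–B3, B3–B4, B3–B5, B1–B6, B6–B7, B3–B8
Each bag holds 3 vertices, so the decomposition has width 2, which upper-bounds the treewidth. For the lower bound, the 3 vertices {0, 2, 9} are pairwise adjacent, and any tree decomposition puts a clique entirely inside one bag — forcing width ≥ 2. Hence tw(G) = 2 exactly.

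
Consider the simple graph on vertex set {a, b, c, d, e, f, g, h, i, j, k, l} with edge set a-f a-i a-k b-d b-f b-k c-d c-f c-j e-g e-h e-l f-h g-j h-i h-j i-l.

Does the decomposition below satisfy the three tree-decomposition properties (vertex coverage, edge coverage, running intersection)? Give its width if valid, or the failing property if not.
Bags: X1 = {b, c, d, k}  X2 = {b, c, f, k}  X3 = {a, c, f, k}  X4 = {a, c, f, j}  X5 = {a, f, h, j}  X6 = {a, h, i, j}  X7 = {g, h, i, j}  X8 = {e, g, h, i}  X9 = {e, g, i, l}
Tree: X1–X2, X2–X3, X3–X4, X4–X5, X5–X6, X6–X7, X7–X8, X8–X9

Yes; width 3.

Checking the three conditions: (i) the bags cover all of {a, b, c, d, e, f, g, h, i, j, k, l}; (ii) for each edge, some bag contains both endpoints; (iii) the bags containing any fixed vertex form a subtree. All hold, so the decomposition is valid with width 4 − 1 = 3.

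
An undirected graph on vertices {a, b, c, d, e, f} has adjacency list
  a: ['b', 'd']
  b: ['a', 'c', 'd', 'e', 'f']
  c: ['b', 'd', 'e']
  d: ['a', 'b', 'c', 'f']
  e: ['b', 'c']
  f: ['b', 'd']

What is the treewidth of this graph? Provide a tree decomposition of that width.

Each bag holds 3 vertices, so the decomposition has width 2, which upper-bounds the treewidth. For the lower bound, the 3 vertices {a, b, d} are pairwise adjacent, and any tree decomposition puts a clique entirely inside one bag — forcing width ≥ 2. Therefore the treewidth is 2.

Treewidth 2.
One such decomposition:
Bags: B1 = {b, c, d}  B2 = {b, d, f}  B3 = {a, b, d}  B4 = {b, c, e}
Tree: B1–B2, B2–B3, B1–B4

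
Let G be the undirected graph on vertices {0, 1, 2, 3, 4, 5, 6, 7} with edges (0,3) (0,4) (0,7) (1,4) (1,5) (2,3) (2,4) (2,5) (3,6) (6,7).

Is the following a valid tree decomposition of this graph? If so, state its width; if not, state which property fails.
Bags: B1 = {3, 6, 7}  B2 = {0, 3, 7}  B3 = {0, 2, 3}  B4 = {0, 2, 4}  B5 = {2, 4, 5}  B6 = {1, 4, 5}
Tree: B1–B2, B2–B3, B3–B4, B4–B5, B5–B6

Checking the three conditions: (i) the bags cover all of {0, 1, 2, 3, 4, 5, 6, 7}; (ii) for each edge, some bag contains both endpoints; (iii) the bags containing any fixed vertex form a subtree. All hold, so the decomposition is valid with width 3 − 1 = 2.

Yes; width 2.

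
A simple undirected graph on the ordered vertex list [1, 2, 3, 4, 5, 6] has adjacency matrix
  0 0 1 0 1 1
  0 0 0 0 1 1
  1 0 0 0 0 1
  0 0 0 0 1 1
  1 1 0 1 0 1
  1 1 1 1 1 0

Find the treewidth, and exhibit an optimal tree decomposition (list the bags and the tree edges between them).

Treewidth 2.
One optimal decomposition is:
Bags: B1 = {1, 3, 6}  B2 = {1, 5, 6}  B3 = {4, 5, 6}  B4 = {2, 5, 6}
Tree: B1–B2, B2–B3, B2–B4

Every bag has size at most 3, so the width is 3 − 1 = 2 and tw(G) ≤ 2. Conversely, {1, 3, 6} is a clique of size 3, and the vertices of any clique must share a bag in every tree decomposition; so some bag has ≥ 3 vertices and tw(G) ≥ 2. Combining the bounds, tw(G) = 2.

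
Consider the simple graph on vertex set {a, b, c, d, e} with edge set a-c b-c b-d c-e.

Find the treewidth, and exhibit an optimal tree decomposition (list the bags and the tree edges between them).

The largest bag has 2 vertices, giving width 1; this decomposition certifies tw(G) ≤ 1. Any graph with an edge has treewidth ≥ 1, and G has the edge a–c. The upper and lower bounds meet at 1, so that is the treewidth.

Treewidth 1.
One optimal decomposition is:
Bags: B1 = {a, c}  B2 = {b, c}  B3 = {b, d}  B4 = {c, e}
Tree: B1–B2, B2–B3, B1–B4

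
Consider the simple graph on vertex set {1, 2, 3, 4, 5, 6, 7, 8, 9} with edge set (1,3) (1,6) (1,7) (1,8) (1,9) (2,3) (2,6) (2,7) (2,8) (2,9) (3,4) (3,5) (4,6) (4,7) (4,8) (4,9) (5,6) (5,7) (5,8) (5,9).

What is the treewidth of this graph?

A width-4 tree decomposition is:
Bags: B1 = {1, 2, 4, 5, 6}  B2 = {1, 2, 3, 4, 5}  B3 = {1, 2, 4, 5, 7}  B4 = {1, 2, 4, 5, 9}  B5 = {1, 2, 4, 5, 8}
Tree: B1–B2, B2–B3, B3–B4, B4–B5
The largest bag has 5 vertices, giving width 4; this decomposition certifies tw(G) ≤ 4. For the lower bound: the 5 vertex sets {4,6}, {2,3}, {1,7}, {5}, {9} are disjoint, each induces a connected subgraph, and every pair is joined by at least one edge of G. Contracting each set to a single vertex therefore yields K_{5} as a minor, and since treewidth is minor-monotone, tw(G) ≥ tw(K_{5}) = 4. Hence tw(G) = 4 exactly.

4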